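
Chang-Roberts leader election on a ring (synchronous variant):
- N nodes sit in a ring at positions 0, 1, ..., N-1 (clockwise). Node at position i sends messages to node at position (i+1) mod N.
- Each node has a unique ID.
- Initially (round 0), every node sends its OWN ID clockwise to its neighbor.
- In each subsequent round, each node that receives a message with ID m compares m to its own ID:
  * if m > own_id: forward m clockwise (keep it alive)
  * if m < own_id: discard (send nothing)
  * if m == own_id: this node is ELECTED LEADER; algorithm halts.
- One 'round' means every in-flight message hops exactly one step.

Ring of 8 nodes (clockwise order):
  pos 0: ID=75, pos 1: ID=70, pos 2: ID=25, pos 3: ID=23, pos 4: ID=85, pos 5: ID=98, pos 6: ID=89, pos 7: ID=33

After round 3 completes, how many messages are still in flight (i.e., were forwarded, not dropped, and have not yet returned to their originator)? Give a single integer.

Answer: 3

Derivation:
Round 1: pos1(id70) recv 75: fwd; pos2(id25) recv 70: fwd; pos3(id23) recv 25: fwd; pos4(id85) recv 23: drop; pos5(id98) recv 85: drop; pos6(id89) recv 98: fwd; pos7(id33) recv 89: fwd; pos0(id75) recv 33: drop
Round 2: pos2(id25) recv 75: fwd; pos3(id23) recv 70: fwd; pos4(id85) recv 25: drop; pos7(id33) recv 98: fwd; pos0(id75) recv 89: fwd
Round 3: pos3(id23) recv 75: fwd; pos4(id85) recv 70: drop; pos0(id75) recv 98: fwd; pos1(id70) recv 89: fwd
After round 3: 3 messages still in flight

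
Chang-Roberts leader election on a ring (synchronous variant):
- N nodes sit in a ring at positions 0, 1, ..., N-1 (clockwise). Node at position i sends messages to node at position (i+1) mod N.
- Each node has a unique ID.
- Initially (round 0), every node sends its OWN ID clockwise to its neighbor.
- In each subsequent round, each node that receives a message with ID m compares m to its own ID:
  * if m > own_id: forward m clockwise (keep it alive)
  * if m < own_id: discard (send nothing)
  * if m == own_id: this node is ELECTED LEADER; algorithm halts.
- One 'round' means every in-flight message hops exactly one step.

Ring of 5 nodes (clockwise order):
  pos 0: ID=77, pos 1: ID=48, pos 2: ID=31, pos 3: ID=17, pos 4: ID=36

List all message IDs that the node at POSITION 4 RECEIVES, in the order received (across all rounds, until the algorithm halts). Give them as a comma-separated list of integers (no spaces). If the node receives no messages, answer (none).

Round 1: pos1(id48) recv 77: fwd; pos2(id31) recv 48: fwd; pos3(id17) recv 31: fwd; pos4(id36) recv 17: drop; pos0(id77) recv 36: drop
Round 2: pos2(id31) recv 77: fwd; pos3(id17) recv 48: fwd; pos4(id36) recv 31: drop
Round 3: pos3(id17) recv 77: fwd; pos4(id36) recv 48: fwd
Round 4: pos4(id36) recv 77: fwd; pos0(id77) recv 48: drop
Round 5: pos0(id77) recv 77: ELECTED

Answer: 17,31,48,77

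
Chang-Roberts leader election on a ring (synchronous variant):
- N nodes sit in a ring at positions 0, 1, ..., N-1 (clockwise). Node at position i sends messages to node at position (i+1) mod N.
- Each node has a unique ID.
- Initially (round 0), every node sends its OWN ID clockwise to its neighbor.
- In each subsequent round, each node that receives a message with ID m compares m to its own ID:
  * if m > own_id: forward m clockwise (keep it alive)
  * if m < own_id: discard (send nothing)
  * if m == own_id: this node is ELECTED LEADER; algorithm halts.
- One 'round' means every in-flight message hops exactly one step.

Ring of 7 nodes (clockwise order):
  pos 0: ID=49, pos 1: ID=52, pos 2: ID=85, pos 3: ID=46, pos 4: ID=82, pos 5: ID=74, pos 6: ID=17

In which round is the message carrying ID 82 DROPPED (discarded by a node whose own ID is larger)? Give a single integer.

Answer: 5

Derivation:
Round 1: pos1(id52) recv 49: drop; pos2(id85) recv 52: drop; pos3(id46) recv 85: fwd; pos4(id82) recv 46: drop; pos5(id74) recv 82: fwd; pos6(id17) recv 74: fwd; pos0(id49) recv 17: drop
Round 2: pos4(id82) recv 85: fwd; pos6(id17) recv 82: fwd; pos0(id49) recv 74: fwd
Round 3: pos5(id74) recv 85: fwd; pos0(id49) recv 82: fwd; pos1(id52) recv 74: fwd
Round 4: pos6(id17) recv 85: fwd; pos1(id52) recv 82: fwd; pos2(id85) recv 74: drop
Round 5: pos0(id49) recv 85: fwd; pos2(id85) recv 82: drop
Round 6: pos1(id52) recv 85: fwd
Round 7: pos2(id85) recv 85: ELECTED
Message ID 82 originates at pos 4; dropped at pos 2 in round 5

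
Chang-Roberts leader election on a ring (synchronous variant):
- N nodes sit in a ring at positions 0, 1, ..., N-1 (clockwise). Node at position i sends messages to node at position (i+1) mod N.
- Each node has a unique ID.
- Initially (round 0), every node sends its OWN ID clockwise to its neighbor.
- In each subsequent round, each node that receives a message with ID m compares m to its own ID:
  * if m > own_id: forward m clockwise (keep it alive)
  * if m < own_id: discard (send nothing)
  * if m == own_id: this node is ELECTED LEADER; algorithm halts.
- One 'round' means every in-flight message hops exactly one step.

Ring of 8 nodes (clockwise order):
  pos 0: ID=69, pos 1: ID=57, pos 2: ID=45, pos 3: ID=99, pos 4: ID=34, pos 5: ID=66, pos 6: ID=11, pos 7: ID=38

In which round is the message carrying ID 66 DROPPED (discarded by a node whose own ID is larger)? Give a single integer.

Round 1: pos1(id57) recv 69: fwd; pos2(id45) recv 57: fwd; pos3(id99) recv 45: drop; pos4(id34) recv 99: fwd; pos5(id66) recv 34: drop; pos6(id11) recv 66: fwd; pos7(id38) recv 11: drop; pos0(id69) recv 38: drop
Round 2: pos2(id45) recv 69: fwd; pos3(id99) recv 57: drop; pos5(id66) recv 99: fwd; pos7(id38) recv 66: fwd
Round 3: pos3(id99) recv 69: drop; pos6(id11) recv 99: fwd; pos0(id69) recv 66: drop
Round 4: pos7(id38) recv 99: fwd
Round 5: pos0(id69) recv 99: fwd
Round 6: pos1(id57) recv 99: fwd
Round 7: pos2(id45) recv 99: fwd
Round 8: pos3(id99) recv 99: ELECTED
Message ID 66 originates at pos 5; dropped at pos 0 in round 3

Answer: 3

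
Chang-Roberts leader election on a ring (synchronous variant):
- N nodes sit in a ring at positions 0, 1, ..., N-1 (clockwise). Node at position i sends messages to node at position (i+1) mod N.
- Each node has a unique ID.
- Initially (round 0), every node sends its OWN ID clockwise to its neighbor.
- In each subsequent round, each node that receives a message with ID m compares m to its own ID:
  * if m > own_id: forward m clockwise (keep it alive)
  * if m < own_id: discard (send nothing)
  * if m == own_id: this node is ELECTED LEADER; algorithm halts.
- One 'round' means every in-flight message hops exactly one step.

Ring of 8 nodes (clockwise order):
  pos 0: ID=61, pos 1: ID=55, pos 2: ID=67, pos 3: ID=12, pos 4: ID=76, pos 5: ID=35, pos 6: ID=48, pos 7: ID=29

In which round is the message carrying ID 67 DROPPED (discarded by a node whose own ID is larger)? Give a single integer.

Answer: 2

Derivation:
Round 1: pos1(id55) recv 61: fwd; pos2(id67) recv 55: drop; pos3(id12) recv 67: fwd; pos4(id76) recv 12: drop; pos5(id35) recv 76: fwd; pos6(id48) recv 35: drop; pos7(id29) recv 48: fwd; pos0(id61) recv 29: drop
Round 2: pos2(id67) recv 61: drop; pos4(id76) recv 67: drop; pos6(id48) recv 76: fwd; pos0(id61) recv 48: drop
Round 3: pos7(id29) recv 76: fwd
Round 4: pos0(id61) recv 76: fwd
Round 5: pos1(id55) recv 76: fwd
Round 6: pos2(id67) recv 76: fwd
Round 7: pos3(id12) recv 76: fwd
Round 8: pos4(id76) recv 76: ELECTED
Message ID 67 originates at pos 2; dropped at pos 4 in round 2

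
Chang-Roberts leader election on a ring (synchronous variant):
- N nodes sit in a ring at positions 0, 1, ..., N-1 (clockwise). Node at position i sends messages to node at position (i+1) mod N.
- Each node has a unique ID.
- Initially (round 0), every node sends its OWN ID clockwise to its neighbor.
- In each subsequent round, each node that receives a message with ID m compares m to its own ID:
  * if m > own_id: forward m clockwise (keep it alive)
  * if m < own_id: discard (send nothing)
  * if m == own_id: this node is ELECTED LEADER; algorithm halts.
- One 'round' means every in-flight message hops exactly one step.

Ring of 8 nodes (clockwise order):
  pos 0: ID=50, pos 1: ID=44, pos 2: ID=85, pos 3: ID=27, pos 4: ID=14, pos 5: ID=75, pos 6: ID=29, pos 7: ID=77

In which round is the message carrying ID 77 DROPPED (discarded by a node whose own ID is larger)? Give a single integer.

Round 1: pos1(id44) recv 50: fwd; pos2(id85) recv 44: drop; pos3(id27) recv 85: fwd; pos4(id14) recv 27: fwd; pos5(id75) recv 14: drop; pos6(id29) recv 75: fwd; pos7(id77) recv 29: drop; pos0(id50) recv 77: fwd
Round 2: pos2(id85) recv 50: drop; pos4(id14) recv 85: fwd; pos5(id75) recv 27: drop; pos7(id77) recv 75: drop; pos1(id44) recv 77: fwd
Round 3: pos5(id75) recv 85: fwd; pos2(id85) recv 77: drop
Round 4: pos6(id29) recv 85: fwd
Round 5: pos7(id77) recv 85: fwd
Round 6: pos0(id50) recv 85: fwd
Round 7: pos1(id44) recv 85: fwd
Round 8: pos2(id85) recv 85: ELECTED
Message ID 77 originates at pos 7; dropped at pos 2 in round 3

Answer: 3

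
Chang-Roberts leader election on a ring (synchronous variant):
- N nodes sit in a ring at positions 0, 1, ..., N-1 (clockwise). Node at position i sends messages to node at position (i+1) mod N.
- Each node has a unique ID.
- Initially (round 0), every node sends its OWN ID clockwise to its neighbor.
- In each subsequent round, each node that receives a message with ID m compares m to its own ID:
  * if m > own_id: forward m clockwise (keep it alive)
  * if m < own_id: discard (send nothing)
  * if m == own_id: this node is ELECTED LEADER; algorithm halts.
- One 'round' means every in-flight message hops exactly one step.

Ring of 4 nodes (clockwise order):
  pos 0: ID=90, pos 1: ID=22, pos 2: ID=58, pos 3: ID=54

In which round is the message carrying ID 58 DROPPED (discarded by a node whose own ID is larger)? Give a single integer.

Round 1: pos1(id22) recv 90: fwd; pos2(id58) recv 22: drop; pos3(id54) recv 58: fwd; pos0(id90) recv 54: drop
Round 2: pos2(id58) recv 90: fwd; pos0(id90) recv 58: drop
Round 3: pos3(id54) recv 90: fwd
Round 4: pos0(id90) recv 90: ELECTED
Message ID 58 originates at pos 2; dropped at pos 0 in round 2

Answer: 2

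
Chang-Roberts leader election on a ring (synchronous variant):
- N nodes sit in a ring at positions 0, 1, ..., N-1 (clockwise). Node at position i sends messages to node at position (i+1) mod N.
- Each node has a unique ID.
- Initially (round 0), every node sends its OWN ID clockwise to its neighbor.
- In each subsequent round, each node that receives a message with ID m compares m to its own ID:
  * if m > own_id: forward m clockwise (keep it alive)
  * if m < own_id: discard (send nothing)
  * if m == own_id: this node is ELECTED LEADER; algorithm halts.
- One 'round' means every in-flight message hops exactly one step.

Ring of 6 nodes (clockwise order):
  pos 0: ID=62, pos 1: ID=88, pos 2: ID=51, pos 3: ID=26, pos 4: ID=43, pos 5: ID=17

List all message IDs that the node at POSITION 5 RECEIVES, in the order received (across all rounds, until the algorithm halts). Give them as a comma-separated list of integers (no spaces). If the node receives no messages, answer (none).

Answer: 43,51,88

Derivation:
Round 1: pos1(id88) recv 62: drop; pos2(id51) recv 88: fwd; pos3(id26) recv 51: fwd; pos4(id43) recv 26: drop; pos5(id17) recv 43: fwd; pos0(id62) recv 17: drop
Round 2: pos3(id26) recv 88: fwd; pos4(id43) recv 51: fwd; pos0(id62) recv 43: drop
Round 3: pos4(id43) recv 88: fwd; pos5(id17) recv 51: fwd
Round 4: pos5(id17) recv 88: fwd; pos0(id62) recv 51: drop
Round 5: pos0(id62) recv 88: fwd
Round 6: pos1(id88) recv 88: ELECTED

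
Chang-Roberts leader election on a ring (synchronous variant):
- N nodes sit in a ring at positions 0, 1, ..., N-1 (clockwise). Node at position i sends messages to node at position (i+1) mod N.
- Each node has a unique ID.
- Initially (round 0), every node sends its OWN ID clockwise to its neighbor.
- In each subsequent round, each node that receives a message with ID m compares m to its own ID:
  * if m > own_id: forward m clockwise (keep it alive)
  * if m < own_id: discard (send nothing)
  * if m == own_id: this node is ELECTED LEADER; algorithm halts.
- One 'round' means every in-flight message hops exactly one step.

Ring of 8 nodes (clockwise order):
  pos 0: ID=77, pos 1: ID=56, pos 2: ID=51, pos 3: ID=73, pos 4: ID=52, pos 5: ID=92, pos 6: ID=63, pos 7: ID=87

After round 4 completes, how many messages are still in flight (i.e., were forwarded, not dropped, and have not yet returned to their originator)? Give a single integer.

Answer: 3

Derivation:
Round 1: pos1(id56) recv 77: fwd; pos2(id51) recv 56: fwd; pos3(id73) recv 51: drop; pos4(id52) recv 73: fwd; pos5(id92) recv 52: drop; pos6(id63) recv 92: fwd; pos7(id87) recv 63: drop; pos0(id77) recv 87: fwd
Round 2: pos2(id51) recv 77: fwd; pos3(id73) recv 56: drop; pos5(id92) recv 73: drop; pos7(id87) recv 92: fwd; pos1(id56) recv 87: fwd
Round 3: pos3(id73) recv 77: fwd; pos0(id77) recv 92: fwd; pos2(id51) recv 87: fwd
Round 4: pos4(id52) recv 77: fwd; pos1(id56) recv 92: fwd; pos3(id73) recv 87: fwd
After round 4: 3 messages still in flight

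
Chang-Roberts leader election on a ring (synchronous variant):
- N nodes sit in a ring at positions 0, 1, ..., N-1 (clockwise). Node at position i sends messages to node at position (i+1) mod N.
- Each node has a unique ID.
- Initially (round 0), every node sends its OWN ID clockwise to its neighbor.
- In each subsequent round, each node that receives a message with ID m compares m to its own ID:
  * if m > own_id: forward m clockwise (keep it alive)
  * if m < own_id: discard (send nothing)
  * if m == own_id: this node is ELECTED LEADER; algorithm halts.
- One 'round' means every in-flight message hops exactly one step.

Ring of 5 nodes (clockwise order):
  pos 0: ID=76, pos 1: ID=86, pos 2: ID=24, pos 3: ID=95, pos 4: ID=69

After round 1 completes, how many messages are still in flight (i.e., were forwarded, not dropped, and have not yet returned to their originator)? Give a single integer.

Answer: 2

Derivation:
Round 1: pos1(id86) recv 76: drop; pos2(id24) recv 86: fwd; pos3(id95) recv 24: drop; pos4(id69) recv 95: fwd; pos0(id76) recv 69: drop
After round 1: 2 messages still in flight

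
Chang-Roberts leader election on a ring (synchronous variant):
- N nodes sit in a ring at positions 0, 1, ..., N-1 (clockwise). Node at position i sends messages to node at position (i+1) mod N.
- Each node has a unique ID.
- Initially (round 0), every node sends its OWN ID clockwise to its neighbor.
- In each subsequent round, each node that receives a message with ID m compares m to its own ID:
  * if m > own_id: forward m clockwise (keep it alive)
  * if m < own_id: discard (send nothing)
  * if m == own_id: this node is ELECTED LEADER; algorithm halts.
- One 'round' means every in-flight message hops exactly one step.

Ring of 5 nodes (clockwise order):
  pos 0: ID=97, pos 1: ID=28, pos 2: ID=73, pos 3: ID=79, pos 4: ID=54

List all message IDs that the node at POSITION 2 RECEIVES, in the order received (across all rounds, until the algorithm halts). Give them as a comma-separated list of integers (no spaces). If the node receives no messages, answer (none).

Round 1: pos1(id28) recv 97: fwd; pos2(id73) recv 28: drop; pos3(id79) recv 73: drop; pos4(id54) recv 79: fwd; pos0(id97) recv 54: drop
Round 2: pos2(id73) recv 97: fwd; pos0(id97) recv 79: drop
Round 3: pos3(id79) recv 97: fwd
Round 4: pos4(id54) recv 97: fwd
Round 5: pos0(id97) recv 97: ELECTED

Answer: 28,97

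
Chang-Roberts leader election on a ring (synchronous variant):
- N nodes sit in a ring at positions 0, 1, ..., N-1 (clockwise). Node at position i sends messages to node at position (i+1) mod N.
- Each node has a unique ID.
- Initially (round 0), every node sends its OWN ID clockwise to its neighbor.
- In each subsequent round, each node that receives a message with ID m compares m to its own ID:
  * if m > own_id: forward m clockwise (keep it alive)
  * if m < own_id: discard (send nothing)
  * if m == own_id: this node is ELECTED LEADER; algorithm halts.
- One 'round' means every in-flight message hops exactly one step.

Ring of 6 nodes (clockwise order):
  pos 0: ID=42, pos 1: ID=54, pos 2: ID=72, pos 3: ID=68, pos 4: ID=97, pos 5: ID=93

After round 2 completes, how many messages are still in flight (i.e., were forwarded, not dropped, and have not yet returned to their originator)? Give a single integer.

Round 1: pos1(id54) recv 42: drop; pos2(id72) recv 54: drop; pos3(id68) recv 72: fwd; pos4(id97) recv 68: drop; pos5(id93) recv 97: fwd; pos0(id42) recv 93: fwd
Round 2: pos4(id97) recv 72: drop; pos0(id42) recv 97: fwd; pos1(id54) recv 93: fwd
After round 2: 2 messages still in flight

Answer: 2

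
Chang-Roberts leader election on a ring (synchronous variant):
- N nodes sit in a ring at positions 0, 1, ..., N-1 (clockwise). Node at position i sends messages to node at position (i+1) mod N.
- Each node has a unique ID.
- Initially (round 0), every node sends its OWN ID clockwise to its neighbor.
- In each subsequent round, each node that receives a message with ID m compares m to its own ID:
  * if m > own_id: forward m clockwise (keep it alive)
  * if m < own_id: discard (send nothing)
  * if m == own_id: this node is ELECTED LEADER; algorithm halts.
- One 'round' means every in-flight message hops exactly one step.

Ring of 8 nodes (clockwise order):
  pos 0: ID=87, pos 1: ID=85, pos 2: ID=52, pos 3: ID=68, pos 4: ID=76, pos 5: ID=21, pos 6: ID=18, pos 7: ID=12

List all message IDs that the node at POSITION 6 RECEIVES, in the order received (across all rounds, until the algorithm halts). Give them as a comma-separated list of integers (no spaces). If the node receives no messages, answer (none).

Round 1: pos1(id85) recv 87: fwd; pos2(id52) recv 85: fwd; pos3(id68) recv 52: drop; pos4(id76) recv 68: drop; pos5(id21) recv 76: fwd; pos6(id18) recv 21: fwd; pos7(id12) recv 18: fwd; pos0(id87) recv 12: drop
Round 2: pos2(id52) recv 87: fwd; pos3(id68) recv 85: fwd; pos6(id18) recv 76: fwd; pos7(id12) recv 21: fwd; pos0(id87) recv 18: drop
Round 3: pos3(id68) recv 87: fwd; pos4(id76) recv 85: fwd; pos7(id12) recv 76: fwd; pos0(id87) recv 21: drop
Round 4: pos4(id76) recv 87: fwd; pos5(id21) recv 85: fwd; pos0(id87) recv 76: drop
Round 5: pos5(id21) recv 87: fwd; pos6(id18) recv 85: fwd
Round 6: pos6(id18) recv 87: fwd; pos7(id12) recv 85: fwd
Round 7: pos7(id12) recv 87: fwd; pos0(id87) recv 85: drop
Round 8: pos0(id87) recv 87: ELECTED

Answer: 21,76,85,87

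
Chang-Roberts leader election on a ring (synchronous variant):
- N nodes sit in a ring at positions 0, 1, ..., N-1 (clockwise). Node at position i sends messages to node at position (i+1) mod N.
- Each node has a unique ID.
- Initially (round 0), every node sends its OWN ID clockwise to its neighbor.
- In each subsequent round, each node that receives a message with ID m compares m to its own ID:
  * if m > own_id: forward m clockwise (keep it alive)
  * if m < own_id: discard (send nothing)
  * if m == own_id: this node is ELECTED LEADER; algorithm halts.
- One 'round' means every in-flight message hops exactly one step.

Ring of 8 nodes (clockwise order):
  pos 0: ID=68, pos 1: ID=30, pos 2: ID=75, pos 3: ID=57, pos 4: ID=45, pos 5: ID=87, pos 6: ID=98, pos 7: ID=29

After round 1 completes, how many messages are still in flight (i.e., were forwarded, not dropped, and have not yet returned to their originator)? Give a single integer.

Round 1: pos1(id30) recv 68: fwd; pos2(id75) recv 30: drop; pos3(id57) recv 75: fwd; pos4(id45) recv 57: fwd; pos5(id87) recv 45: drop; pos6(id98) recv 87: drop; pos7(id29) recv 98: fwd; pos0(id68) recv 29: drop
After round 1: 4 messages still in flight

Answer: 4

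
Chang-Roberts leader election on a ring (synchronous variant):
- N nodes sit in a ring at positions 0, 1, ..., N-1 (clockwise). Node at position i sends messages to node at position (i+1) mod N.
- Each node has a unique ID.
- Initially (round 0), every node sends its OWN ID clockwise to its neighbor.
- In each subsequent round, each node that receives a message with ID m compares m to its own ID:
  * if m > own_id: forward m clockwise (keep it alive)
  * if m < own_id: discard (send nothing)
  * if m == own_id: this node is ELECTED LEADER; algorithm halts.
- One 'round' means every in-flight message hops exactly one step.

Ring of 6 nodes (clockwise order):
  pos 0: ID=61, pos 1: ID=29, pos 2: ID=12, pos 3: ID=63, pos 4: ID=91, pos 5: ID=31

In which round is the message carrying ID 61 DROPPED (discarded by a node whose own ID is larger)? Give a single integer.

Round 1: pos1(id29) recv 61: fwd; pos2(id12) recv 29: fwd; pos3(id63) recv 12: drop; pos4(id91) recv 63: drop; pos5(id31) recv 91: fwd; pos0(id61) recv 31: drop
Round 2: pos2(id12) recv 61: fwd; pos3(id63) recv 29: drop; pos0(id61) recv 91: fwd
Round 3: pos3(id63) recv 61: drop; pos1(id29) recv 91: fwd
Round 4: pos2(id12) recv 91: fwd
Round 5: pos3(id63) recv 91: fwd
Round 6: pos4(id91) recv 91: ELECTED
Message ID 61 originates at pos 0; dropped at pos 3 in round 3

Answer: 3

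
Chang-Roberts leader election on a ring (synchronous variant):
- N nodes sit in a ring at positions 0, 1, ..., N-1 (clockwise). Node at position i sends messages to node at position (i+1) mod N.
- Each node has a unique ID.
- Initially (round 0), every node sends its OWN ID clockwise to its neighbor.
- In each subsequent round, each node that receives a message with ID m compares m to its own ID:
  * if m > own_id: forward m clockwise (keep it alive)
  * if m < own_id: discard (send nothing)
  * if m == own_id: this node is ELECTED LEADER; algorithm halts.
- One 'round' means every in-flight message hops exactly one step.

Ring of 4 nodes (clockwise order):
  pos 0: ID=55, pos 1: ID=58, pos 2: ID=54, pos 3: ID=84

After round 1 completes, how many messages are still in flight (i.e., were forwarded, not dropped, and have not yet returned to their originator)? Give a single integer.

Answer: 2

Derivation:
Round 1: pos1(id58) recv 55: drop; pos2(id54) recv 58: fwd; pos3(id84) recv 54: drop; pos0(id55) recv 84: fwd
After round 1: 2 messages still in flight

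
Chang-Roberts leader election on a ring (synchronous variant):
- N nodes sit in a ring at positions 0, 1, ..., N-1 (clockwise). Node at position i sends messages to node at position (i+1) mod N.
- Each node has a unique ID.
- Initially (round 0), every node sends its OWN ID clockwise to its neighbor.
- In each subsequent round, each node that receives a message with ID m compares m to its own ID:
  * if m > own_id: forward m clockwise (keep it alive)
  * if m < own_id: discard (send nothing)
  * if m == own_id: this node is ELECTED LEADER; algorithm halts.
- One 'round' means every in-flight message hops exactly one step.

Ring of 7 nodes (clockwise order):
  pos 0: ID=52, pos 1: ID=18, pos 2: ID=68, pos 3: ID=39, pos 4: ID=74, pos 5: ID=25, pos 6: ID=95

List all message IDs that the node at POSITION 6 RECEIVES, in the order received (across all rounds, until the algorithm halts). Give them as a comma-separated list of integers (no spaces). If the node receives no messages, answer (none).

Round 1: pos1(id18) recv 52: fwd; pos2(id68) recv 18: drop; pos3(id39) recv 68: fwd; pos4(id74) recv 39: drop; pos5(id25) recv 74: fwd; pos6(id95) recv 25: drop; pos0(id52) recv 95: fwd
Round 2: pos2(id68) recv 52: drop; pos4(id74) recv 68: drop; pos6(id95) recv 74: drop; pos1(id18) recv 95: fwd
Round 3: pos2(id68) recv 95: fwd
Round 4: pos3(id39) recv 95: fwd
Round 5: pos4(id74) recv 95: fwd
Round 6: pos5(id25) recv 95: fwd
Round 7: pos6(id95) recv 95: ELECTED

Answer: 25,74,95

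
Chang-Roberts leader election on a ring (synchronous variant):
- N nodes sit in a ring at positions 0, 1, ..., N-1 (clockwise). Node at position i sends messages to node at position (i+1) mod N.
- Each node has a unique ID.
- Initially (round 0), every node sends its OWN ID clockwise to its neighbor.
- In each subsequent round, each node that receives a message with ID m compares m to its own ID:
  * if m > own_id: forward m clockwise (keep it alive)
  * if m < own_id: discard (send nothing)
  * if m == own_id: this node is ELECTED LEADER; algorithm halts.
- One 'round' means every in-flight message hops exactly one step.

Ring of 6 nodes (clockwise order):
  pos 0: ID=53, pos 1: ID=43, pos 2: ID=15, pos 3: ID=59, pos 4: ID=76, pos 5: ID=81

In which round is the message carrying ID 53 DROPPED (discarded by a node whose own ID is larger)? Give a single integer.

Round 1: pos1(id43) recv 53: fwd; pos2(id15) recv 43: fwd; pos3(id59) recv 15: drop; pos4(id76) recv 59: drop; pos5(id81) recv 76: drop; pos0(id53) recv 81: fwd
Round 2: pos2(id15) recv 53: fwd; pos3(id59) recv 43: drop; pos1(id43) recv 81: fwd
Round 3: pos3(id59) recv 53: drop; pos2(id15) recv 81: fwd
Round 4: pos3(id59) recv 81: fwd
Round 5: pos4(id76) recv 81: fwd
Round 6: pos5(id81) recv 81: ELECTED
Message ID 53 originates at pos 0; dropped at pos 3 in round 3

Answer: 3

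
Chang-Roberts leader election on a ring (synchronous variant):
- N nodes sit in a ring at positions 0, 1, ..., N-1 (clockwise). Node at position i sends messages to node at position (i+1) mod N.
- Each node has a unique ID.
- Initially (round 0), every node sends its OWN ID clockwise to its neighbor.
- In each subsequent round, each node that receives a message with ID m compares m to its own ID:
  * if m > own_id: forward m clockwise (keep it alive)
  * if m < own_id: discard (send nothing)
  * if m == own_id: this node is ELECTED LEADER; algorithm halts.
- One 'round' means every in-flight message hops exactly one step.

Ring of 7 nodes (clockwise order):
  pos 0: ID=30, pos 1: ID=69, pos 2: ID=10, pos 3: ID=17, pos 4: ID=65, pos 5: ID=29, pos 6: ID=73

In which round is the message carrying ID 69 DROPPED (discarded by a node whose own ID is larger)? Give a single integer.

Answer: 5

Derivation:
Round 1: pos1(id69) recv 30: drop; pos2(id10) recv 69: fwd; pos3(id17) recv 10: drop; pos4(id65) recv 17: drop; pos5(id29) recv 65: fwd; pos6(id73) recv 29: drop; pos0(id30) recv 73: fwd
Round 2: pos3(id17) recv 69: fwd; pos6(id73) recv 65: drop; pos1(id69) recv 73: fwd
Round 3: pos4(id65) recv 69: fwd; pos2(id10) recv 73: fwd
Round 4: pos5(id29) recv 69: fwd; pos3(id17) recv 73: fwd
Round 5: pos6(id73) recv 69: drop; pos4(id65) recv 73: fwd
Round 6: pos5(id29) recv 73: fwd
Round 7: pos6(id73) recv 73: ELECTED
Message ID 69 originates at pos 1; dropped at pos 6 in round 5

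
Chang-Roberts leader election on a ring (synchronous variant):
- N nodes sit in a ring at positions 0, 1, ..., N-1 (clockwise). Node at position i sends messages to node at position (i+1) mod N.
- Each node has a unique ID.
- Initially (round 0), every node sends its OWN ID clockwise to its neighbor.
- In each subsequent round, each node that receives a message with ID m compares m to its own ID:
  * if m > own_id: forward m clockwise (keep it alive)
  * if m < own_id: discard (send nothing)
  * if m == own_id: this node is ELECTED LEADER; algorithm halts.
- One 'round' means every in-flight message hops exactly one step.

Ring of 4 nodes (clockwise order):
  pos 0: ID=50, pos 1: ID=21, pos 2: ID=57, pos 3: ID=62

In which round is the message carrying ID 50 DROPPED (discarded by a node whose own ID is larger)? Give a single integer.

Answer: 2

Derivation:
Round 1: pos1(id21) recv 50: fwd; pos2(id57) recv 21: drop; pos3(id62) recv 57: drop; pos0(id50) recv 62: fwd
Round 2: pos2(id57) recv 50: drop; pos1(id21) recv 62: fwd
Round 3: pos2(id57) recv 62: fwd
Round 4: pos3(id62) recv 62: ELECTED
Message ID 50 originates at pos 0; dropped at pos 2 in round 2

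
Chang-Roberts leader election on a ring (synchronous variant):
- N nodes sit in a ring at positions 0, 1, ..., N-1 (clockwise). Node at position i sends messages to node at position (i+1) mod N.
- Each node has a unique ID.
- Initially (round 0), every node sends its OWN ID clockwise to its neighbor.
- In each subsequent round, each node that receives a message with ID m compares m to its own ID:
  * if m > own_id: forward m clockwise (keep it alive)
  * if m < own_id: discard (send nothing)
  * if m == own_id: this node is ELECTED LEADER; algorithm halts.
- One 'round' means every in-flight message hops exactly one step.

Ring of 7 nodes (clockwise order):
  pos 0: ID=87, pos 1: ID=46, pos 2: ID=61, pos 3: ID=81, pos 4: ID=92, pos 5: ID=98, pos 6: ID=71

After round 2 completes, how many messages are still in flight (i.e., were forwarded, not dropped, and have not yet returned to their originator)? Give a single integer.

Answer: 2

Derivation:
Round 1: pos1(id46) recv 87: fwd; pos2(id61) recv 46: drop; pos3(id81) recv 61: drop; pos4(id92) recv 81: drop; pos5(id98) recv 92: drop; pos6(id71) recv 98: fwd; pos0(id87) recv 71: drop
Round 2: pos2(id61) recv 87: fwd; pos0(id87) recv 98: fwd
After round 2: 2 messages still in flight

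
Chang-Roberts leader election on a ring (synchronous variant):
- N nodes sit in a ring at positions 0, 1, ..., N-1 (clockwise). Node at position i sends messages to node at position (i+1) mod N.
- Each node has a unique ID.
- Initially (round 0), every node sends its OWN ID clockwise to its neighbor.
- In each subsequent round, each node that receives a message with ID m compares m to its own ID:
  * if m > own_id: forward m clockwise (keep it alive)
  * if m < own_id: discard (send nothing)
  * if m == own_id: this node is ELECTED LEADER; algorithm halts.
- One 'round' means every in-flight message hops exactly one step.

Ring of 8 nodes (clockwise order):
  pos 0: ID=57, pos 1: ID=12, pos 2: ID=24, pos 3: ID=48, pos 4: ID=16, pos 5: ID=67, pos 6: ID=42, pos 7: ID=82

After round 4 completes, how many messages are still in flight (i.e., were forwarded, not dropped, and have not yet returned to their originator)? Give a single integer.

Round 1: pos1(id12) recv 57: fwd; pos2(id24) recv 12: drop; pos3(id48) recv 24: drop; pos4(id16) recv 48: fwd; pos5(id67) recv 16: drop; pos6(id42) recv 67: fwd; pos7(id82) recv 42: drop; pos0(id57) recv 82: fwd
Round 2: pos2(id24) recv 57: fwd; pos5(id67) recv 48: drop; pos7(id82) recv 67: drop; pos1(id12) recv 82: fwd
Round 3: pos3(id48) recv 57: fwd; pos2(id24) recv 82: fwd
Round 4: pos4(id16) recv 57: fwd; pos3(id48) recv 82: fwd
After round 4: 2 messages still in flight

Answer: 2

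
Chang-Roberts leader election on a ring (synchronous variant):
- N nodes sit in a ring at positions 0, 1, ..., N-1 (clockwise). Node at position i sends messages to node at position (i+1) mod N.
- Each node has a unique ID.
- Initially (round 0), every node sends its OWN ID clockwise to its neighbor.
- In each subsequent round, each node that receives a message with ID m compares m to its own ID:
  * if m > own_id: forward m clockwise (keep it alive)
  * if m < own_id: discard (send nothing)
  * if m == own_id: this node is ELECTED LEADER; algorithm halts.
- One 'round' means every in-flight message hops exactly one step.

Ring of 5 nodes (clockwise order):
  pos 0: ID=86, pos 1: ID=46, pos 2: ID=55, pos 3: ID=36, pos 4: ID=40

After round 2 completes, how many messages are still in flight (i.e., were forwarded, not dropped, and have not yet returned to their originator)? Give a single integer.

Round 1: pos1(id46) recv 86: fwd; pos2(id55) recv 46: drop; pos3(id36) recv 55: fwd; pos4(id40) recv 36: drop; pos0(id86) recv 40: drop
Round 2: pos2(id55) recv 86: fwd; pos4(id40) recv 55: fwd
After round 2: 2 messages still in flight

Answer: 2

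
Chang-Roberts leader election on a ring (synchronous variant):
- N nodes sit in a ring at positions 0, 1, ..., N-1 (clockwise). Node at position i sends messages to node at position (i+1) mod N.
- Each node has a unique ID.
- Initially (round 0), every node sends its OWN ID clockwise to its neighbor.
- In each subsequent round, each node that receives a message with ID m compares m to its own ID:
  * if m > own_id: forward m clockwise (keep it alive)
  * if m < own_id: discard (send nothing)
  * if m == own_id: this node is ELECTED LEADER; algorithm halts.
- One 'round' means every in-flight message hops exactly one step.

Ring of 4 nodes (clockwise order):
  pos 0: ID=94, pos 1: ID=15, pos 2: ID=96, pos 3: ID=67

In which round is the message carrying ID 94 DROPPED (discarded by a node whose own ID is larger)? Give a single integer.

Answer: 2

Derivation:
Round 1: pos1(id15) recv 94: fwd; pos2(id96) recv 15: drop; pos3(id67) recv 96: fwd; pos0(id94) recv 67: drop
Round 2: pos2(id96) recv 94: drop; pos0(id94) recv 96: fwd
Round 3: pos1(id15) recv 96: fwd
Round 4: pos2(id96) recv 96: ELECTED
Message ID 94 originates at pos 0; dropped at pos 2 in round 2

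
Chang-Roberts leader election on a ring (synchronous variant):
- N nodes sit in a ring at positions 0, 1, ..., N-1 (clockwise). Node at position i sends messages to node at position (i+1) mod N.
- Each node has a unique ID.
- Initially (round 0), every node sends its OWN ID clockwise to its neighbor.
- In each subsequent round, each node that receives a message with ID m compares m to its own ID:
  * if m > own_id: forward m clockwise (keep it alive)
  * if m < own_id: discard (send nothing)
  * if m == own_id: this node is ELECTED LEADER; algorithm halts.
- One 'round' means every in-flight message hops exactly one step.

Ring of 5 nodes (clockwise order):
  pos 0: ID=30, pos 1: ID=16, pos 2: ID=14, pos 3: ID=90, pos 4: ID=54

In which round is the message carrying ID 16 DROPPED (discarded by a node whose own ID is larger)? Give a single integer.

Answer: 2

Derivation:
Round 1: pos1(id16) recv 30: fwd; pos2(id14) recv 16: fwd; pos3(id90) recv 14: drop; pos4(id54) recv 90: fwd; pos0(id30) recv 54: fwd
Round 2: pos2(id14) recv 30: fwd; pos3(id90) recv 16: drop; pos0(id30) recv 90: fwd; pos1(id16) recv 54: fwd
Round 3: pos3(id90) recv 30: drop; pos1(id16) recv 90: fwd; pos2(id14) recv 54: fwd
Round 4: pos2(id14) recv 90: fwd; pos3(id90) recv 54: drop
Round 5: pos3(id90) recv 90: ELECTED
Message ID 16 originates at pos 1; dropped at pos 3 in round 2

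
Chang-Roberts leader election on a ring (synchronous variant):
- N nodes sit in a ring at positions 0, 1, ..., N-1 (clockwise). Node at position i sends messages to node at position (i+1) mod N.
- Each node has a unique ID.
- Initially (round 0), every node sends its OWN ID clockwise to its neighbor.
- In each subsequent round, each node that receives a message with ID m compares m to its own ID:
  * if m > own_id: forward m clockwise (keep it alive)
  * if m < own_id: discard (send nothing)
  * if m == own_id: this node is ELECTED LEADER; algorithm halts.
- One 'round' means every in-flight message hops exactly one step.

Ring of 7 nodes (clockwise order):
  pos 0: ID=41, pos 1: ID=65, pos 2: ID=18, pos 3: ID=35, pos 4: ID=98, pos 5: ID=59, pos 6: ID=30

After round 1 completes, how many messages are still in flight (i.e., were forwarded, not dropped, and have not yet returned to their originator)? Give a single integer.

Round 1: pos1(id65) recv 41: drop; pos2(id18) recv 65: fwd; pos3(id35) recv 18: drop; pos4(id98) recv 35: drop; pos5(id59) recv 98: fwd; pos6(id30) recv 59: fwd; pos0(id41) recv 30: drop
After round 1: 3 messages still in flight

Answer: 3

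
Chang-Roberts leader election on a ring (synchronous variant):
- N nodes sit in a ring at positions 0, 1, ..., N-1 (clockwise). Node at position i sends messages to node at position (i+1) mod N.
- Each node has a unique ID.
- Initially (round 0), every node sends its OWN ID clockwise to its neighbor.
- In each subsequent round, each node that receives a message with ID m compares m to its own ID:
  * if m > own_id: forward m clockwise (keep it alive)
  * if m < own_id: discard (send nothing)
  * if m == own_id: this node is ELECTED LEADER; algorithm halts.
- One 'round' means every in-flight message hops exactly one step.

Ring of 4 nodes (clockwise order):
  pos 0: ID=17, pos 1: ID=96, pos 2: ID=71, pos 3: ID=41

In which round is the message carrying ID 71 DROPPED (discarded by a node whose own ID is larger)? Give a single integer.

Answer: 3

Derivation:
Round 1: pos1(id96) recv 17: drop; pos2(id71) recv 96: fwd; pos3(id41) recv 71: fwd; pos0(id17) recv 41: fwd
Round 2: pos3(id41) recv 96: fwd; pos0(id17) recv 71: fwd; pos1(id96) recv 41: drop
Round 3: pos0(id17) recv 96: fwd; pos1(id96) recv 71: drop
Round 4: pos1(id96) recv 96: ELECTED
Message ID 71 originates at pos 2; dropped at pos 1 in round 3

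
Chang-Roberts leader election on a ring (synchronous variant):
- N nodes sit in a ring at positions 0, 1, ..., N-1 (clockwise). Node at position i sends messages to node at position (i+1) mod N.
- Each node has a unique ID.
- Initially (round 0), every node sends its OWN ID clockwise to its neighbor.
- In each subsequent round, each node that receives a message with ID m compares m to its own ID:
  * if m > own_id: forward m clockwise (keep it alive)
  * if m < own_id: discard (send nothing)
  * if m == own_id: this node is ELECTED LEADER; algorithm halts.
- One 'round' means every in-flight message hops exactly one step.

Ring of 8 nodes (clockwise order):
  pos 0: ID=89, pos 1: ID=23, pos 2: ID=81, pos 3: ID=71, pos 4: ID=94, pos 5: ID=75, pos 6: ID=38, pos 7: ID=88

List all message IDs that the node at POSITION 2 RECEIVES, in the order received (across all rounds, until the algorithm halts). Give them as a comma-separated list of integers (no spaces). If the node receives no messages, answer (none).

Round 1: pos1(id23) recv 89: fwd; pos2(id81) recv 23: drop; pos3(id71) recv 81: fwd; pos4(id94) recv 71: drop; pos5(id75) recv 94: fwd; pos6(id38) recv 75: fwd; pos7(id88) recv 38: drop; pos0(id89) recv 88: drop
Round 2: pos2(id81) recv 89: fwd; pos4(id94) recv 81: drop; pos6(id38) recv 94: fwd; pos7(id88) recv 75: drop
Round 3: pos3(id71) recv 89: fwd; pos7(id88) recv 94: fwd
Round 4: pos4(id94) recv 89: drop; pos0(id89) recv 94: fwd
Round 5: pos1(id23) recv 94: fwd
Round 6: pos2(id81) recv 94: fwd
Round 7: pos3(id71) recv 94: fwd
Round 8: pos4(id94) recv 94: ELECTED

Answer: 23,89,94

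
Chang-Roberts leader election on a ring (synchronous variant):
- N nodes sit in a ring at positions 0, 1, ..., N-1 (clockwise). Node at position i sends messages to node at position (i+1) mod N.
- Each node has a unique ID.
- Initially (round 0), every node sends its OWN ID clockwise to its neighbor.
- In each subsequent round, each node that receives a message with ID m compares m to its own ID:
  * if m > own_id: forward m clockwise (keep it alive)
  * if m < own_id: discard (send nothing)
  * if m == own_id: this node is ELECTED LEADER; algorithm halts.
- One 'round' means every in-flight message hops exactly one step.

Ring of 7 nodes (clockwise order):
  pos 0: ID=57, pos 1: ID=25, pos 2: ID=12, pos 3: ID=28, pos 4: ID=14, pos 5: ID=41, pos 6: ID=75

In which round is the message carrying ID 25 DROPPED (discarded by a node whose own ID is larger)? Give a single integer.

Answer: 2

Derivation:
Round 1: pos1(id25) recv 57: fwd; pos2(id12) recv 25: fwd; pos3(id28) recv 12: drop; pos4(id14) recv 28: fwd; pos5(id41) recv 14: drop; pos6(id75) recv 41: drop; pos0(id57) recv 75: fwd
Round 2: pos2(id12) recv 57: fwd; pos3(id28) recv 25: drop; pos5(id41) recv 28: drop; pos1(id25) recv 75: fwd
Round 3: pos3(id28) recv 57: fwd; pos2(id12) recv 75: fwd
Round 4: pos4(id14) recv 57: fwd; pos3(id28) recv 75: fwd
Round 5: pos5(id41) recv 57: fwd; pos4(id14) recv 75: fwd
Round 6: pos6(id75) recv 57: drop; pos5(id41) recv 75: fwd
Round 7: pos6(id75) recv 75: ELECTED
Message ID 25 originates at pos 1; dropped at pos 3 in round 2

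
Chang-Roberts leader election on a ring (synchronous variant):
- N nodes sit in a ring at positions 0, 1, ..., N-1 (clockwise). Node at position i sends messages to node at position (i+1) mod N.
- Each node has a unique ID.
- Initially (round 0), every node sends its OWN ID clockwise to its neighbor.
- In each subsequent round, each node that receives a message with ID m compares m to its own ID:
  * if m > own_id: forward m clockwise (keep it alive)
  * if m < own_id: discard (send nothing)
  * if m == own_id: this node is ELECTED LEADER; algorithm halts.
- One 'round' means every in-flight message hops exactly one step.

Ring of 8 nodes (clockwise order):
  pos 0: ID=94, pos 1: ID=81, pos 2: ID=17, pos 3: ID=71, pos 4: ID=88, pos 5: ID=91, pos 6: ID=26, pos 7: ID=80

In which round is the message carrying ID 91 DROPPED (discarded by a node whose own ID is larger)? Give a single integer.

Round 1: pos1(id81) recv 94: fwd; pos2(id17) recv 81: fwd; pos3(id71) recv 17: drop; pos4(id88) recv 71: drop; pos5(id91) recv 88: drop; pos6(id26) recv 91: fwd; pos7(id80) recv 26: drop; pos0(id94) recv 80: drop
Round 2: pos2(id17) recv 94: fwd; pos3(id71) recv 81: fwd; pos7(id80) recv 91: fwd
Round 3: pos3(id71) recv 94: fwd; pos4(id88) recv 81: drop; pos0(id94) recv 91: drop
Round 4: pos4(id88) recv 94: fwd
Round 5: pos5(id91) recv 94: fwd
Round 6: pos6(id26) recv 94: fwd
Round 7: pos7(id80) recv 94: fwd
Round 8: pos0(id94) recv 94: ELECTED
Message ID 91 originates at pos 5; dropped at pos 0 in round 3

Answer: 3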